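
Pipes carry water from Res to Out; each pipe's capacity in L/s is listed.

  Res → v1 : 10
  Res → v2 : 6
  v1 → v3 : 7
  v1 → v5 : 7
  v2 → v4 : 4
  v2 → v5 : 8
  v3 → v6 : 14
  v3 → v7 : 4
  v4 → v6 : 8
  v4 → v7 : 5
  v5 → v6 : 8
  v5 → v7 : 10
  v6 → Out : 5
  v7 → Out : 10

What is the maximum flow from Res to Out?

Augment Res→v1→v3→v6→Out: bottleneck 5, flow now 5.
Augment Res→v1→v3→v7→Out: bottleneck 2, flow now 7.
Augment Res→v1→v5→v7→Out: bottleneck 3, flow now 10.
Augment Res→v2→v4→v7→Out: bottleneck 4, flow now 14.
Augment Res→v2→v5→v7→Out: bottleneck 1, flow now 15.
No augmenting path remains; maximum flow = 15.
In the residual graph, reachable from Res: {Res, v1, v2, v3, v4, v5, v6, v7}.
Min-cut edges: v6→Out (5), v7→Out (10); capacity 5 + 10 = 15.
This cut is saturated, so no flow can exceed 15.

15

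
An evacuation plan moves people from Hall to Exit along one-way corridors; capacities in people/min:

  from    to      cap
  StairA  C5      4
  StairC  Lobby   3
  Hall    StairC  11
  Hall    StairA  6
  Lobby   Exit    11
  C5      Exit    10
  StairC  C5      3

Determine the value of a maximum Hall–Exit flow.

10

Augment Hall→StairC→C5→Exit: bottleneck 3, flow now 3.
Augment Hall→StairC→Lobby→Exit: bottleneck 3, flow now 6.
Augment Hall→StairA→C5→Exit: bottleneck 4, flow now 10.
No augmenting path remains; maximum flow = 10.
In the residual graph, reachable from Hall: {Hall, StairC, StairA}.
Min-cut edges: StairC→C5 (3), StairC→Lobby (3), StairA→C5 (4); capacity 3 + 3 + 4 = 10.
This cut is saturated, so no flow can exceed 10.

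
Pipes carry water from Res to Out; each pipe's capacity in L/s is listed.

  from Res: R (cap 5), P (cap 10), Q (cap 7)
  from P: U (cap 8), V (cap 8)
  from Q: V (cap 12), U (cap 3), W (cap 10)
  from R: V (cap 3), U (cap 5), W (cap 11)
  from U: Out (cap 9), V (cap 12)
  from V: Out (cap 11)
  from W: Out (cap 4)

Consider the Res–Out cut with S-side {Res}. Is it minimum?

Yes — it is a minimum cut (capacity 22).

Given cut capacity: 10 + 7 + 5 = 22.
Augment Res→P→U→Out: bottleneck 8, flow now 8.
Augment Res→P→V→Out: bottleneck 2, flow now 10.
Augment Res→Q→U→Out: bottleneck 1, flow now 11.
Augment Res→Q→V→Out: bottleneck 6, flow now 17.
Augment Res→R→V→Out: bottleneck 3, flow now 20.
Augment Res→R→W→Out: bottleneck 2, flow now 22.
No augmenting path remains; maximum flow = 22.
Cut capacity 22 equals the max flow, so it is a minimum cut.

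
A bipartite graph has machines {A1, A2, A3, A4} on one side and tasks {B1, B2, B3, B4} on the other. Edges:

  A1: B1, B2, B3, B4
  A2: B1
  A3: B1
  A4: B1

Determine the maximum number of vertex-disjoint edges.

Unit-capacity flow: source→left, listed edges, right→sink; max matching = max flow.
Augmenting path A1→B1 (+1); matched 1.
Augmenting path A2→B1→A1→B2 (+1); matched 2.
No augmenting path remains; maximum matching = 2.
König certificate: {A1, B1} is a vertex cover of size 2 (every listed pair touches it), so no matching can be larger.

2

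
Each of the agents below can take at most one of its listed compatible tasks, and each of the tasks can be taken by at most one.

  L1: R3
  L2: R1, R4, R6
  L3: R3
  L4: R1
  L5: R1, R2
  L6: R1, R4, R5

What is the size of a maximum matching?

5

Unit-capacity flow: source→left, listed edges, right→sink; max matching = max flow.
Augmenting path L1→R3 (+1); matched 1.
Augmenting path L2→R1 (+1); matched 2.
Augmenting path L5→R2 (+1); matched 3.
Augmenting path L6→R4 (+1); matched 4.
Augmenting path L4→R1→L2→R6 (+1); matched 5.
No augmenting path remains; maximum matching = 5.
König certificate: {L2, L4, L5, L6, R3} is a vertex cover of size 5 (every listed pair touches it), so no matching can be larger.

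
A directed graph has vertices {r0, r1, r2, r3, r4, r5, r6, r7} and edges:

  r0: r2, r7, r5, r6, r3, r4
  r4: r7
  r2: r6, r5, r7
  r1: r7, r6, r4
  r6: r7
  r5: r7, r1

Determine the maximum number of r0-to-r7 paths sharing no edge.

Assign every edge capacity 1; by Menger, the answer equals the max flow.
Path r0→r7 (+1); total 1.
Path r0→r2→r7 (+1); total 2.
Path r0→r4→r7 (+1); total 3.
Path r0→r5→r7 (+1); total 4.
Path r0→r6→r7 (+1); total 5.
No residual r0→r7 path; max flow = 5.
Certifying cut of size 5: {r0→r2, r0→r4, r0→r5, r0→r6, r0→r7}.

5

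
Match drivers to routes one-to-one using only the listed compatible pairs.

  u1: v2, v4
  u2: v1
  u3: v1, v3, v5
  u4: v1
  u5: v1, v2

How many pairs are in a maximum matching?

Unit-capacity flow: source→left, listed edges, right→sink; max matching = max flow.
Augmenting path u1→v2 (+1); matched 1.
Augmenting path u2→v1 (+1); matched 2.
Augmenting path u3→v3 (+1); matched 3.
Augmenting path u5→v2→u1→v4 (+1); matched 4.
No augmenting path remains; maximum matching = 4.
König certificate: {u1, u3, u5, v1} is a vertex cover of size 4 (every listed pair touches it), so no matching can be larger.

4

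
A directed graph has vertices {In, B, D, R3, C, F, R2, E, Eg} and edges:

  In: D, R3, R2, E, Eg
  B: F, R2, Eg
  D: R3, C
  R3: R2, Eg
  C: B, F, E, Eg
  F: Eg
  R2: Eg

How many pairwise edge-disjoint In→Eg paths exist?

4

Assign every edge capacity 1; by Menger, the answer equals the max flow.
Path In→Eg (+1); total 1.
Path In→R3→Eg (+1); total 2.
Path In→R2→Eg (+1); total 3.
Path In→D→C→Eg (+1); total 4.
No residual In→Eg path; max flow = 4.
Certifying cut of size 4: {In→D, In→Eg, In→R2, In→R3}.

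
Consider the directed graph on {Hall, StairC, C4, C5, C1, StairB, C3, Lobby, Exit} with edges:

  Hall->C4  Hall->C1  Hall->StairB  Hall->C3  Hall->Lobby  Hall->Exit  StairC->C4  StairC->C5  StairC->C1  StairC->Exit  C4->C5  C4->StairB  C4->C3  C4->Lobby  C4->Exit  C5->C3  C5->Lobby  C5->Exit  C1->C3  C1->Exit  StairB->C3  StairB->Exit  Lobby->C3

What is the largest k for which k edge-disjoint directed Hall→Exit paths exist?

4

Assign every edge capacity 1; by Menger, the answer equals the max flow.
Path Hall→Exit (+1); total 1.
Path Hall→C4→Exit (+1); total 2.
Path Hall→C1→Exit (+1); total 3.
Path Hall→StairB→Exit (+1); total 4.
No residual Hall→Exit path; max flow = 4.
Certifying cut of size 4: {Hall→C1, Hall→C4, Hall→Exit, Hall→StairB}.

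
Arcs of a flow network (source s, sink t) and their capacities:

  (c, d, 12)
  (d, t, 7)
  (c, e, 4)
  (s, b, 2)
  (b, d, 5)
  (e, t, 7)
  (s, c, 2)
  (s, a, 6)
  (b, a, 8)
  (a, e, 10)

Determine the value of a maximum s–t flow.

Augment s→a→e→t: bottleneck 6, flow now 6.
Augment s→b→d→t: bottleneck 2, flow now 8.
Augment s→c→d→t: bottleneck 2, flow now 10.
No augmenting path remains; maximum flow = 10.
In the residual graph, reachable from s: {s}.
Min-cut edges: s→a (6), s→b (2), s→c (2); capacity 6 + 2 + 2 = 10.
This cut is saturated, so no flow can exceed 10.

10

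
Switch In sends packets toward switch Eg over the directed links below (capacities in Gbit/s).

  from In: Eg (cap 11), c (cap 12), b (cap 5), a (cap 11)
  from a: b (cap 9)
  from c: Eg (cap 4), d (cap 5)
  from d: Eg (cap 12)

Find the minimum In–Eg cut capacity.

Augment In→Eg: bottleneck 11, flow now 11.
Augment In→c→Eg: bottleneck 4, flow now 15.
Augment In→c→d→Eg: bottleneck 5, flow now 20.
No augmenting path remains; maximum flow = 20.
By max-flow min-cut, the minimum cut capacity equals the max flow.
In the residual graph, reachable from In: {In, a, b, c}.
Min-cut edges: In→Eg (11), c→d (5), c→Eg (4); capacity 11 + 5 + 4 = 20.

20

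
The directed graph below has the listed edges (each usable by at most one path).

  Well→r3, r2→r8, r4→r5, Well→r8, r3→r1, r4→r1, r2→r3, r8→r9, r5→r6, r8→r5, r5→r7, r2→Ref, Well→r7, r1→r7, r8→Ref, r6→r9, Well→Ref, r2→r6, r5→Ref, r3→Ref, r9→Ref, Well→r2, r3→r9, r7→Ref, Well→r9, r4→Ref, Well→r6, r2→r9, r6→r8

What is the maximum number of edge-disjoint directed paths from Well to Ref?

7

Assign every edge capacity 1; by Menger, the answer equals the max flow.
Path Well→Ref (+1); total 1.
Path Well→r2→Ref (+1); total 2.
Path Well→r3→Ref (+1); total 3.
Path Well→r7→Ref (+1); total 4.
Path Well→r8→Ref (+1); total 5.
Path Well→r9→Ref (+1); total 6.
Path Well→r6→r8→r5→Ref (+1); total 7.
No residual Well→Ref path; max flow = 7.
Certifying cut of size 7: {Well→Ref, Well→r2, Well→r3, Well→r6, Well→r7, Well→r8, Well→r9}.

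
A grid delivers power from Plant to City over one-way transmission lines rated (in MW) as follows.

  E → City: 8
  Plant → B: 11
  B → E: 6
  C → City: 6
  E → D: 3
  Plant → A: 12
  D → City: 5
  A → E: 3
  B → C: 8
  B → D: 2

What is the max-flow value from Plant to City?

14

Augment Plant→A→E→City: bottleneck 3, flow now 3.
Augment Plant→B→C→City: bottleneck 6, flow now 9.
Augment Plant→B→D→City: bottleneck 2, flow now 11.
Augment Plant→B→E→City: bottleneck 3, flow now 14.
No augmenting path remains; maximum flow = 14.
In the residual graph, reachable from Plant: {Plant, A}.
Min-cut edges: Plant→B (11), A→E (3); capacity 11 + 3 = 14.
This cut is saturated, so no flow can exceed 14.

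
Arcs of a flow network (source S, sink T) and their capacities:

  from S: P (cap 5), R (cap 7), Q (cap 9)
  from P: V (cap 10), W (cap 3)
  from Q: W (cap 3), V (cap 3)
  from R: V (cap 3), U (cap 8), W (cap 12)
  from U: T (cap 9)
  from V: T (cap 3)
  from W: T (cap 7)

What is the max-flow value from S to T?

Augment S→P→V→T: bottleneck 3, flow now 3.
Augment S→P→W→T: bottleneck 2, flow now 5.
Augment S→Q→W→T: bottleneck 3, flow now 8.
Augment S→R→U→T: bottleneck 7, flow now 15.
Augment S→Q→V→P→W→T: bottleneck 1, flow now 16. (uses reverse residual edge)
No augmenting path remains; maximum flow = 16.
In the residual graph, reachable from S: {S, P, Q, V}.
Min-cut edges: S→R (7), P→W (3), Q→W (3), V→T (3); capacity 7 + 3 + 3 + 3 = 16.
This cut is saturated, so no flow can exceed 16.

16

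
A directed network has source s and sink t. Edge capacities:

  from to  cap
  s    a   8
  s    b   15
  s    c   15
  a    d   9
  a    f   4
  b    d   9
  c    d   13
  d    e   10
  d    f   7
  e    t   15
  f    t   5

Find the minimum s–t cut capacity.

Augment s→a→f→t: bottleneck 4, flow now 4.
Augment s→a→d→e→t: bottleneck 4, flow now 8.
Augment s→b→d→e→t: bottleneck 6, flow now 14.
Augment s→b→d→f→t: bottleneck 1, flow now 15.
No augmenting path remains; maximum flow = 15.
By max-flow min-cut, the minimum cut capacity equals the max flow.
In the residual graph, reachable from s: {s, a, b, c, d, f}.
Min-cut edges: d→e (10), f→t (5); capacity 10 + 5 = 15.

15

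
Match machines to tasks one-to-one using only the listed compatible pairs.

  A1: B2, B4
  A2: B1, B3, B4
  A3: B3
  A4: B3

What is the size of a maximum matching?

Unit-capacity flow: source→left, listed edges, right→sink; max matching = max flow.
Augmenting path A1→B2 (+1); matched 1.
Augmenting path A2→B1 (+1); matched 2.
Augmenting path A3→B3 (+1); matched 3.
No augmenting path remains; maximum matching = 3.
König certificate: {A1, A2, B3} is a vertex cover of size 3 (every listed pair touches it), so no matching can be larger.

3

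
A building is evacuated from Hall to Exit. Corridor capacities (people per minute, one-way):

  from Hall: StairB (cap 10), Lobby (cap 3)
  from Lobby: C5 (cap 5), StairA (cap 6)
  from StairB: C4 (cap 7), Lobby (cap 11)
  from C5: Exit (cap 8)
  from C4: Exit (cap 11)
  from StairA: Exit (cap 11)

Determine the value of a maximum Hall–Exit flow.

Augment Hall→Lobby→C5→Exit: bottleneck 3, flow now 3.
Augment Hall→StairB→C4→Exit: bottleneck 7, flow now 10.
Augment Hall→StairB→Lobby→C5→Exit: bottleneck 2, flow now 12.
Augment Hall→StairB→Lobby→StairA→Exit: bottleneck 1, flow now 13.
No augmenting path remains; maximum flow = 13.
In the residual graph, reachable from Hall: {Hall}.
Min-cut edges: Hall→Lobby (3), Hall→StairB (10); capacity 3 + 10 = 13.
This cut is saturated, so no flow can exceed 13.

13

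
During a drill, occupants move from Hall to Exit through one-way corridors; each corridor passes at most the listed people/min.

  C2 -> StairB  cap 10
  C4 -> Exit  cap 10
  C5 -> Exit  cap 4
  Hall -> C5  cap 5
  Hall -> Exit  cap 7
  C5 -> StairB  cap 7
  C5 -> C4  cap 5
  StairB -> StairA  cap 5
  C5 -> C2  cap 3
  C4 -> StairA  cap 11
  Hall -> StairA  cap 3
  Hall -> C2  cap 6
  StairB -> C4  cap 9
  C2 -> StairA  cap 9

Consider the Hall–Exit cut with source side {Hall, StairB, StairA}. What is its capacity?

Edges leaving {Hall, StairB, StairA}: Hall→C5 (5), Hall→C2 (6), Hall→Exit (7), StairB→C4 (9).
Cut capacity = 5 + 6 + 7 + 9 = 27.

27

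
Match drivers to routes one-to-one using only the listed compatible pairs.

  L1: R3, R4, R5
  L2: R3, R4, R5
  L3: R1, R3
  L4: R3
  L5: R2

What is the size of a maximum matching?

Unit-capacity flow: source→left, listed edges, right→sink; max matching = max flow.
Augmenting path L1→R3 (+1); matched 1.
Augmenting path L2→R4 (+1); matched 2.
Augmenting path L3→R1 (+1); matched 3.
Augmenting path L5→R2 (+1); matched 4.
Augmenting path L4→R3→L1→R5 (+1); matched 5.
No augmenting path remains; maximum matching = 5.
König certificate: {L1, L2, L3, L4, L5} is a vertex cover of size 5 (every listed pair touches it), so no matching can be larger.

5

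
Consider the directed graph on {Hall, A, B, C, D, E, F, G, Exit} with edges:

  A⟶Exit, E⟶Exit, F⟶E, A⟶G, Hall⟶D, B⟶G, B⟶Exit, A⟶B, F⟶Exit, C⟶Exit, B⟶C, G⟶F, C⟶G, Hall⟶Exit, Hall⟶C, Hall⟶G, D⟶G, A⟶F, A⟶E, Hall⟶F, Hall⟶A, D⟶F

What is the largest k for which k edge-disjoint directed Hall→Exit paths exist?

Assign every edge capacity 1; by Menger, the answer equals the max flow.
Path Hall→Exit (+1); total 1.
Path Hall→A→Exit (+1); total 2.
Path Hall→C→Exit (+1); total 3.
Path Hall→F→Exit (+1); total 4.
Path Hall→D→F→E→Exit (+1); total 5.
No residual Hall→Exit path; max flow = 5.
Certifying cut of size 5: {F→E, F→Exit, Hall→A, Hall→C, Hall→Exit}.

5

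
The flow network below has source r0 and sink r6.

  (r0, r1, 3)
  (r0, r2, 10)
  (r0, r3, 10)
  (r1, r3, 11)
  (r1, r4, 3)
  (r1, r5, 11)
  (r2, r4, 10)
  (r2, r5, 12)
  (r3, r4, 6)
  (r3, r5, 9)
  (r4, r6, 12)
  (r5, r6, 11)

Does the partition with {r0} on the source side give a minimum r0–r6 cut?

Given cut capacity: 3 + 10 + 10 = 23.
Augment r0→r1→r4→r6: bottleneck 3, flow now 3.
Augment r0→r2→r4→r6: bottleneck 9, flow now 12.
Augment r0→r2→r5→r6: bottleneck 1, flow now 13.
Augment r0→r3→r5→r6: bottleneck 9, flow now 22.
Augment r0→r3→r4→r1→r5→r6: bottleneck 1, flow now 23. (uses reverse residual edge)
No augmenting path remains; maximum flow = 23.
Cut capacity 23 equals the max flow, so it is a minimum cut.

Yes — it is a minimum cut (capacity 23).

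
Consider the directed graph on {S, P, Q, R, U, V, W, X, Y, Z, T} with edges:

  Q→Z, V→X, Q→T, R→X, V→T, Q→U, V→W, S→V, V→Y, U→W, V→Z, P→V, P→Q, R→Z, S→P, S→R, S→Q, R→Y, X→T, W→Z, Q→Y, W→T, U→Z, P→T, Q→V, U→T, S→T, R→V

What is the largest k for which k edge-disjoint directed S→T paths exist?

Assign every edge capacity 1; by Menger, the answer equals the max flow.
Path S→T (+1); total 1.
Path S→P→T (+1); total 2.
Path S→Q→T (+1); total 3.
Path S→V→T (+1); total 4.
Path S→R→X→T (+1); total 5.
No residual S→T path; max flow = 5.
Certifying cut of size 5: {S→P, S→Q, S→R, S→T, S→V}.

5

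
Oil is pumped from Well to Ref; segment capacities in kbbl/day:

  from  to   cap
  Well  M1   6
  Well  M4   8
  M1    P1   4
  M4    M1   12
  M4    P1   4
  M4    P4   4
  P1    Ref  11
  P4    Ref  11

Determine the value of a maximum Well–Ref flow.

12

Augment Well→M1→P1→Ref: bottleneck 4, flow now 4.
Augment Well→M4→P1→Ref: bottleneck 4, flow now 8.
Augment Well→M4→P4→Ref: bottleneck 4, flow now 12.
No augmenting path remains; maximum flow = 12.
In the residual graph, reachable from Well: {Well, M1}.
Min-cut edges: Well→M4 (8), M1→P1 (4); capacity 8 + 4 = 12.
This cut is saturated, so no flow can exceed 12.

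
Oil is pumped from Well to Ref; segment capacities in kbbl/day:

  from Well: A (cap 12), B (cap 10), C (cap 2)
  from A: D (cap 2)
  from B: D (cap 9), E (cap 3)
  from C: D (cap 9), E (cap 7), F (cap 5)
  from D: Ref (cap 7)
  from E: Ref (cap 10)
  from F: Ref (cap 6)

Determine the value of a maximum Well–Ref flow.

Augment Well→A→D→Ref: bottleneck 2, flow now 2.
Augment Well→B→D→Ref: bottleneck 5, flow now 7.
Augment Well→B→E→Ref: bottleneck 3, flow now 10.
Augment Well→C→E→Ref: bottleneck 2, flow now 12.
No augmenting path remains; maximum flow = 12.
In the residual graph, reachable from Well: {Well, A, B, D}.
Min-cut edges: Well→C (2), B→E (3), D→Ref (7); capacity 2 + 3 + 7 = 12.
This cut is saturated, so no flow can exceed 12.

12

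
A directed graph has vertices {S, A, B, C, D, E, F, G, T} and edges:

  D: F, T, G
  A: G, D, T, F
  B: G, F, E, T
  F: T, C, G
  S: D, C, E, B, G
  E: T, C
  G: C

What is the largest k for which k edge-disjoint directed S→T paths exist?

Assign every edge capacity 1; by Menger, the answer equals the max flow.
Path S→B→T (+1); total 1.
Path S→D→T (+1); total 2.
Path S→E→T (+1); total 3.
No residual S→T path; max flow = 3.
Certifying cut of size 3: {S→B, S→D, S→E}.

3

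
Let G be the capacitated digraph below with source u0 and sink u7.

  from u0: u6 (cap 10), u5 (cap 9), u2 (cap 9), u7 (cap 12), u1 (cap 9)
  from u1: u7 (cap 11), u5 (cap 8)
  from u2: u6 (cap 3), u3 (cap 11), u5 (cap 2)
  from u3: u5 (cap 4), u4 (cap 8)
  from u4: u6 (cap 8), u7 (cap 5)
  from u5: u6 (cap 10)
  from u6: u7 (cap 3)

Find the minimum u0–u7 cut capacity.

29

Augment u0→u7: bottleneck 12, flow now 12.
Augment u0→u1→u7: bottleneck 9, flow now 21.
Augment u0→u6→u7: bottleneck 3, flow now 24.
Augment u0→u2→u3→u4→u7: bottleneck 5, flow now 29.
No augmenting path remains; maximum flow = 29.
By max-flow min-cut, the minimum cut capacity equals the max flow.
In the residual graph, reachable from u0: {u0, u2, u3, u4, u5, u6}.
Min-cut edges: u0→u1 (9), u0→u7 (12), u4→u7 (5), u6→u7 (3); capacity 9 + 12 + 5 + 3 = 29.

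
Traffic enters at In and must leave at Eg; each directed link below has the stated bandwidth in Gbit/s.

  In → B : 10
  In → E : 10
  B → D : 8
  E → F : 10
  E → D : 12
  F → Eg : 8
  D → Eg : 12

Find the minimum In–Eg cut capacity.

Augment In→B→D→Eg: bottleneck 8, flow now 8.
Augment In→E→F→Eg: bottleneck 8, flow now 16.
Augment In→E→D→Eg: bottleneck 2, flow now 18.
No augmenting path remains; maximum flow = 18.
By max-flow min-cut, the minimum cut capacity equals the max flow.
In the residual graph, reachable from In: {In, B}.
Min-cut edges: In→E (10), B→D (8); capacity 10 + 8 = 18.

18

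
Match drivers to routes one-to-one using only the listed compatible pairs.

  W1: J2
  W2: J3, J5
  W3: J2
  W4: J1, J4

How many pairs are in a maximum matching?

Unit-capacity flow: source→left, listed edges, right→sink; max matching = max flow.
Augmenting path W1→J2 (+1); matched 1.
Augmenting path W2→J3 (+1); matched 2.
Augmenting path W4→J1 (+1); matched 3.
No augmenting path remains; maximum matching = 3.
König certificate: {W2, W4, J2} is a vertex cover of size 3 (every listed pair touches it), so no matching can be larger.

3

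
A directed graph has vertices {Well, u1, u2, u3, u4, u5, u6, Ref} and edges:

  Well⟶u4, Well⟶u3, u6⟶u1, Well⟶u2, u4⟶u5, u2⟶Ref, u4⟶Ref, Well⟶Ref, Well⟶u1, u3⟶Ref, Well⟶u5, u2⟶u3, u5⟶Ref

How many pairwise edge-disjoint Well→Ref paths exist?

5

Assign every edge capacity 1; by Menger, the answer equals the max flow.
Path Well→Ref (+1); total 1.
Path Well→u2→Ref (+1); total 2.
Path Well→u3→Ref (+1); total 3.
Path Well→u4→Ref (+1); total 4.
Path Well→u5→Ref (+1); total 5.
No residual Well→Ref path; max flow = 5.
Certifying cut of size 5: {Well→Ref, Well→u2, Well→u3, Well→u4, Well→u5}.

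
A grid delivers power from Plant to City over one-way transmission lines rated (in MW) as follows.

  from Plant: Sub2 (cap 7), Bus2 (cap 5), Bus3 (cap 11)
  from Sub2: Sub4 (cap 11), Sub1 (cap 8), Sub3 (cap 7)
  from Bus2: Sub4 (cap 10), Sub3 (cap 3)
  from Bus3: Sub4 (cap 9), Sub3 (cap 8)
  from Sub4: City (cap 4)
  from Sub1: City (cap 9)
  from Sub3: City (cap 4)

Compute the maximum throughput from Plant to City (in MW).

15

Augment Plant→Sub2→Sub4→City: bottleneck 4, flow now 4.
Augment Plant→Sub2→Sub1→City: bottleneck 3, flow now 7.
Augment Plant→Bus2→Sub3→City: bottleneck 3, flow now 10.
Augment Plant→Bus3→Sub3→City: bottleneck 1, flow now 11.
Augment Plant→Bus2→Sub4→Sub2→Sub1→City: bottleneck 2, flow now 13. (uses reverse residual edge)
Augment Plant→Bus3→Sub4→Sub2→Sub1→City: bottleneck 2, flow now 15. (uses reverse residual edge)
No augmenting path remains; maximum flow = 15.
In the residual graph, reachable from Plant: {Plant, Bus2, Bus3, Sub4, Sub3}.
Min-cut edges: Plant→Sub2 (7), Sub4→City (4), Sub3→City (4); capacity 7 + 4 + 4 = 15.
This cut is saturated, so no flow can exceed 15.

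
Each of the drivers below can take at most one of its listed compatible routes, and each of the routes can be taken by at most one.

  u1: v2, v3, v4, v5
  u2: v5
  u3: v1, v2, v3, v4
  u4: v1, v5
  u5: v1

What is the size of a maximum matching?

Unit-capacity flow: source→left, listed edges, right→sink; max matching = max flow.
Augmenting path u1→v2 (+1); matched 1.
Augmenting path u2→v5 (+1); matched 2.
Augmenting path u3→v1 (+1); matched 3.
Augmenting path u4→v1→u3→v3 (+1); matched 4.
No augmenting path remains; maximum matching = 4.
König certificate: {u1, u3, v1, v5} is a vertex cover of size 4 (every listed pair touches it), so no matching can be larger.

4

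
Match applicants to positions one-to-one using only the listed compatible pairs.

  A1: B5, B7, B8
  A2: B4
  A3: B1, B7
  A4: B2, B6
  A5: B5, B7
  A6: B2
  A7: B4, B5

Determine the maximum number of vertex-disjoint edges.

Unit-capacity flow: source→left, listed edges, right→sink; max matching = max flow.
Augmenting path A1→B5 (+1); matched 1.
Augmenting path A2→B4 (+1); matched 2.
Augmenting path A3→B1 (+1); matched 3.
Augmenting path A4→B2 (+1); matched 4.
Augmenting path A5→B7 (+1); matched 5.
Augmenting path A6→B2→A4→B6 (+1); matched 6.
Augmenting path A7→B5→A1→B8 (+1); matched 7.
No augmenting path remains; maximum matching = 7.
König certificate: {A1, A2, A3, A4, A5, A6, A7} is a vertex cover of size 7 (every listed pair touches it), so no matching can be larger.

7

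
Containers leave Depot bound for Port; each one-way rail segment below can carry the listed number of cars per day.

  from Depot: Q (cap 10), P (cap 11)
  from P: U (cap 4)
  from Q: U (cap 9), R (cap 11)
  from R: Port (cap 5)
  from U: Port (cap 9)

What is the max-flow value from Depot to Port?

14

Augment Depot→P→U→Port: bottleneck 4, flow now 4.
Augment Depot→Q→R→Port: bottleneck 5, flow now 9.
Augment Depot→Q→U→Port: bottleneck 5, flow now 14.
No augmenting path remains; maximum flow = 14.
In the residual graph, reachable from Depot: {Depot, P}.
Min-cut edges: Depot→Q (10), P→U (4); capacity 10 + 4 = 14.
This cut is saturated, so no flow can exceed 14.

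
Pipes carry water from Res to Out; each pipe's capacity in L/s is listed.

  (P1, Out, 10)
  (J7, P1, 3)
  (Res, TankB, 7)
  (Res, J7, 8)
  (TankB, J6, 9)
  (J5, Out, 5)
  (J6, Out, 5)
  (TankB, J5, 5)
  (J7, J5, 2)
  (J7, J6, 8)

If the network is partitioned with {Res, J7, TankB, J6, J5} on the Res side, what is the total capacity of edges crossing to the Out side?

Edges leaving {Res, J7, TankB, J6, J5}: J7→P1 (3), J6→Out (5), J5→Out (5).
Cut capacity = 3 + 5 + 5 = 13.

13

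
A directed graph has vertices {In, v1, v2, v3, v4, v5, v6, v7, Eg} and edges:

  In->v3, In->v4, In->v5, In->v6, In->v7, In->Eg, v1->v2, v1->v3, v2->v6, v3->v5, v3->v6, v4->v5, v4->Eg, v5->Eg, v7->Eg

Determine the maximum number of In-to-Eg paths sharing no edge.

Assign every edge capacity 1; by Menger, the answer equals the max flow.
Path In→Eg (+1); total 1.
Path In→v4→Eg (+1); total 2.
Path In→v5→Eg (+1); total 3.
Path In→v7→Eg (+1); total 4.
No residual In→Eg path; max flow = 4.
Certifying cut of size 4: {In→Eg, In→v4, In→v7, v5→Eg}.

4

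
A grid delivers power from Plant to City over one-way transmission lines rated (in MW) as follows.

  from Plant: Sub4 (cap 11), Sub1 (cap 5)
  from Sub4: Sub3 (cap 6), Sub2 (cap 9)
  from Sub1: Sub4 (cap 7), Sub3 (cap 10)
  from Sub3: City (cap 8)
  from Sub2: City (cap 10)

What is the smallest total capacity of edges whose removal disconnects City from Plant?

16

Augment Plant→Sub4→Sub3→City: bottleneck 6, flow now 6.
Augment Plant→Sub4→Sub2→City: bottleneck 5, flow now 11.
Augment Plant→Sub1→Sub3→City: bottleneck 2, flow now 13.
Augment Plant→Sub1→Sub4→Sub2→City: bottleneck 3, flow now 16.
No augmenting path remains; maximum flow = 16.
By max-flow min-cut, the minimum cut capacity equals the max flow.
In the residual graph, reachable from Plant: {Plant}.
Min-cut edges: Plant→Sub4 (11), Plant→Sub1 (5); capacity 11 + 5 = 16.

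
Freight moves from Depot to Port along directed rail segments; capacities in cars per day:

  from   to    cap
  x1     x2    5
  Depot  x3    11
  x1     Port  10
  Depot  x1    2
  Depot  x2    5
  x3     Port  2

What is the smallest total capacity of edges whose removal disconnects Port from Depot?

4

Augment Depot→x1→Port: bottleneck 2, flow now 2.
Augment Depot→x3→Port: bottleneck 2, flow now 4.
No augmenting path remains; maximum flow = 4.
By max-flow min-cut, the minimum cut capacity equals the max flow.
In the residual graph, reachable from Depot: {Depot, x2, x3}.
Min-cut edges: Depot→x1 (2), x3→Port (2); capacity 2 + 2 = 4.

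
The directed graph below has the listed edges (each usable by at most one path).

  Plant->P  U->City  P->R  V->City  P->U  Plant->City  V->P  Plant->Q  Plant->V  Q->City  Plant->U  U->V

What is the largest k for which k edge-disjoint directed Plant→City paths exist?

Assign every edge capacity 1; by Menger, the answer equals the max flow.
Path Plant→City (+1); total 1.
Path Plant→Q→City (+1); total 2.
Path Plant→U→City (+1); total 3.
Path Plant→V→City (+1); total 4.
No residual Plant→City path; max flow = 4.
Certifying cut of size 4: {Plant→City, Plant→Q, U→City, V→City}.

4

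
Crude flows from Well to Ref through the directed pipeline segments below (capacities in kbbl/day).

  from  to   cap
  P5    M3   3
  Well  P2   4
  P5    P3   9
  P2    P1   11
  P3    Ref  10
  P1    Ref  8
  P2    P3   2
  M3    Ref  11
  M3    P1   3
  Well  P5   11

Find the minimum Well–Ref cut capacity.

Augment Well→P5→P3→Ref: bottleneck 9, flow now 9.
Augment Well→P5→M3→Ref: bottleneck 2, flow now 11.
Augment Well→P2→P1→Ref: bottleneck 4, flow now 15.
No augmenting path remains; maximum flow = 15.
By max-flow min-cut, the minimum cut capacity equals the max flow.
In the residual graph, reachable from Well: {Well}.
Min-cut edges: Well→P5 (11), Well→P2 (4); capacity 11 + 4 = 15.

15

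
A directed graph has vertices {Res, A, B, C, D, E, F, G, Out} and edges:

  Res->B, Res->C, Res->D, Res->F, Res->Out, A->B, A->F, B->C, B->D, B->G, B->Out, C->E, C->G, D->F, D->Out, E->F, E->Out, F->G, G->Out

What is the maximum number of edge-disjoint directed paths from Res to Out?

5

Assign every edge capacity 1; by Menger, the answer equals the max flow.
Path Res→Out (+1); total 1.
Path Res→B→Out (+1); total 2.
Path Res→D→Out (+1); total 3.
Path Res→C→E→Out (+1); total 4.
Path Res→F→G→Out (+1); total 5.
No residual Res→Out path; max flow = 5.
Certifying cut of size 5: {Res→B, Res→C, Res→D, Res→F, Res→Out}.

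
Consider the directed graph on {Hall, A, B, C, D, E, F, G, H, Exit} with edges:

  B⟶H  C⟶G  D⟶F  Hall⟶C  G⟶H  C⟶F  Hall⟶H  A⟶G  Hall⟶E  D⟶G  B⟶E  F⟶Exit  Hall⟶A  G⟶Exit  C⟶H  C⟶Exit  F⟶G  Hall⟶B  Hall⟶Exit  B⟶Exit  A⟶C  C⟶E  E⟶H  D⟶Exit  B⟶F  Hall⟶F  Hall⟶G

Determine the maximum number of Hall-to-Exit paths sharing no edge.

Assign every edge capacity 1; by Menger, the answer equals the max flow.
Path Hall→Exit (+1); total 1.
Path Hall→B→Exit (+1); total 2.
Path Hall→C→Exit (+1); total 3.
Path Hall→F→Exit (+1); total 4.
Path Hall→G→Exit (+1); total 5.
No residual Hall→Exit path; max flow = 5.
Certifying cut of size 5: {C→Exit, F→Exit, G→Exit, Hall→B, Hall→Exit}.

5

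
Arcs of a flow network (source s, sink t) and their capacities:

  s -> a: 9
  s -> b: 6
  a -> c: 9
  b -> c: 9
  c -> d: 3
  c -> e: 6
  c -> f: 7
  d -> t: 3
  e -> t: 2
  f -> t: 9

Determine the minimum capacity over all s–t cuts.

Augment s→a→c→d→t: bottleneck 3, flow now 3.
Augment s→a→c→e→t: bottleneck 2, flow now 5.
Augment s→a→c→f→t: bottleneck 4, flow now 9.
Augment s→b→c→f→t: bottleneck 3, flow now 12.
No augmenting path remains; maximum flow = 12.
By max-flow min-cut, the minimum cut capacity equals the max flow.
In the residual graph, reachable from s: {s, a, b, c, e}.
Min-cut edges: c→d (3), c→f (7), e→t (2); capacity 3 + 7 + 2 = 12.

12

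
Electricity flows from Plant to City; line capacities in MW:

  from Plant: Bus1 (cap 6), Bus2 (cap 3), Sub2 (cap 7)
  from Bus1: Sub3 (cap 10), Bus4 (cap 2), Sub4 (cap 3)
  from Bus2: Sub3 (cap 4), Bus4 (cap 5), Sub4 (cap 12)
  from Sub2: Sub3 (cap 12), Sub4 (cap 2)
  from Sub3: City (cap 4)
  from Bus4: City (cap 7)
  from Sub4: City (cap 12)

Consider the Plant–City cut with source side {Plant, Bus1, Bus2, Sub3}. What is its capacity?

Edges leaving {Plant, Bus1, Bus2, Sub3}: Plant→Sub2 (7), Bus1→Bus4 (2), Bus1→Sub4 (3), Bus2→Bus4 (5), Bus2→Sub4 (12), Sub3→City (4).
Cut capacity = 7 + 2 + 3 + 5 + 12 + 4 = 33.

33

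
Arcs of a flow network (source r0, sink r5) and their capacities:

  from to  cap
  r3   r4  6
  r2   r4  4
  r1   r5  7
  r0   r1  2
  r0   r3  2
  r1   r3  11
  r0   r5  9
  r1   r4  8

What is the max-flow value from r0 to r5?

Augment r0→r5: bottleneck 9, flow now 9.
Augment r0→r1→r5: bottleneck 2, flow now 11.
No augmenting path remains; maximum flow = 11.
In the residual graph, reachable from r0: {r0, r3, r4}.
Min-cut edges: r0→r1 (2), r0→r5 (9); capacity 2 + 9 = 11.
This cut is saturated, so no flow can exceed 11.

11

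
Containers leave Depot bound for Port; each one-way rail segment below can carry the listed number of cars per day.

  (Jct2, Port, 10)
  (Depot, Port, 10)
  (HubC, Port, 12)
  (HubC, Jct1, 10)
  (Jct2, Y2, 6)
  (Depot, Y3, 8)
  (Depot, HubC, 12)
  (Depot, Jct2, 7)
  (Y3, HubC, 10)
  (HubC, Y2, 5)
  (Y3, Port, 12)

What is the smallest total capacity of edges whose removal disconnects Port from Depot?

37

Augment Depot→Port: bottleneck 10, flow now 10.
Augment Depot→Jct2→Port: bottleneck 7, flow now 17.
Augment Depot→Y3→Port: bottleneck 8, flow now 25.
Augment Depot→HubC→Port: bottleneck 12, flow now 37.
No augmenting path remains; maximum flow = 37.
By max-flow min-cut, the minimum cut capacity equals the max flow.
In the residual graph, reachable from Depot: {Depot}.
Min-cut edges: Depot→Jct2 (7), Depot→Y3 (8), Depot→HubC (12), Depot→Port (10); capacity 7 + 8 + 12 + 10 = 37.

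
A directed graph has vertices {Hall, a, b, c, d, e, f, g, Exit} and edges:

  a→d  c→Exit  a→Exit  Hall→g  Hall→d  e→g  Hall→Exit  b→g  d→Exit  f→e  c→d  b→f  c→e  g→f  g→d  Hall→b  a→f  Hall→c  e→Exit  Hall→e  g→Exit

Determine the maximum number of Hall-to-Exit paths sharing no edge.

Assign every edge capacity 1; by Menger, the answer equals the max flow.
Path Hall→Exit (+1); total 1.
Path Hall→c→Exit (+1); total 2.
Path Hall→d→Exit (+1); total 3.
Path Hall→e→Exit (+1); total 4.
Path Hall→g→Exit (+1); total 5.
No residual Hall→Exit path; max flow = 5.
Certifying cut of size 5: {Hall→Exit, Hall→c, d→Exit, e→Exit, g→Exit}.

5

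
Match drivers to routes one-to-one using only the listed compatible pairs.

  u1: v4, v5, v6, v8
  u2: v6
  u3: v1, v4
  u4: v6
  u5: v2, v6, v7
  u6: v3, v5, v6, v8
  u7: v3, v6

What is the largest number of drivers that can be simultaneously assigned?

6

Unit-capacity flow: source→left, listed edges, right→sink; max matching = max flow.
Augmenting path u1→v4 (+1); matched 1.
Augmenting path u2→v6 (+1); matched 2.
Augmenting path u3→v1 (+1); matched 3.
Augmenting path u5→v2 (+1); matched 4.
Augmenting path u6→v3 (+1); matched 5.
Augmenting path u7→v3→u6→v5 (+1); matched 6.
No augmenting path remains; maximum matching = 6.
König certificate: {u1, u3, u5, u6, u7, v6} is a vertex cover of size 6 (every listed pair touches it), so no matching can be larger.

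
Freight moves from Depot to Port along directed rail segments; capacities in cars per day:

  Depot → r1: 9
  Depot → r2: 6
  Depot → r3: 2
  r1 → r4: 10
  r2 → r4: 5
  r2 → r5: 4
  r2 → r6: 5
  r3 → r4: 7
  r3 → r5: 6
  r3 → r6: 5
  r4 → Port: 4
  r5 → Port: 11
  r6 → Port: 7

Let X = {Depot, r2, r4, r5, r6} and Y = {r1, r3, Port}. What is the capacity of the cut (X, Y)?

33

Edges leaving {Depot, r2, r4, r5, r6}: Depot→r1 (9), Depot→r3 (2), r4→Port (4), r5→Port (11), r6→Port (7).
Cut capacity = 9 + 2 + 4 + 11 + 7 = 33.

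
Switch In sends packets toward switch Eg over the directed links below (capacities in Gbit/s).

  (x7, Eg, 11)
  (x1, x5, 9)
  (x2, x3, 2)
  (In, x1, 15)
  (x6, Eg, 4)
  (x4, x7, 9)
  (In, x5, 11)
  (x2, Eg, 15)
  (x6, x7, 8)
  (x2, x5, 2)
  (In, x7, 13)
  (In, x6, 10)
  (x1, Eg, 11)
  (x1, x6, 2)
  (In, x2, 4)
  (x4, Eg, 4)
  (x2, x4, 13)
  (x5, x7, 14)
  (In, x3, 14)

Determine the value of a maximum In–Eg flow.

30

Augment In→x1→Eg: bottleneck 11, flow now 11.
Augment In→x2→Eg: bottleneck 4, flow now 15.
Augment In→x6→Eg: bottleneck 4, flow now 19.
Augment In→x7→Eg: bottleneck 11, flow now 30.
No augmenting path remains; maximum flow = 30.
In the residual graph, reachable from In: {In, x1, x3, x5, x6, x7}.
Min-cut edges: In→x2 (4), x1→Eg (11), x6→Eg (4), x7→Eg (11); capacity 4 + 11 + 4 + 11 = 30.
This cut is saturated, so no flow can exceed 30.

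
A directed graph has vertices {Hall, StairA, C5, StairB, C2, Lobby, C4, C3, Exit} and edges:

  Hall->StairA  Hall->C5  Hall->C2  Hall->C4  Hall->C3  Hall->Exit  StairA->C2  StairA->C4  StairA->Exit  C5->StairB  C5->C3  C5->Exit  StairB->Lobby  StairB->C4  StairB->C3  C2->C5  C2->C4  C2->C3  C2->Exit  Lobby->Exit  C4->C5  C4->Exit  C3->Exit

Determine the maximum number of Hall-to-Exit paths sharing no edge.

Assign every edge capacity 1; by Menger, the answer equals the max flow.
Path Hall→Exit (+1); total 1.
Path Hall→StairA→Exit (+1); total 2.
Path Hall→C5→Exit (+1); total 3.
Path Hall→C2→Exit (+1); total 4.
Path Hall→C4→Exit (+1); total 5.
Path Hall→C3→Exit (+1); total 6.
No residual Hall→Exit path; max flow = 6.
Certifying cut of size 6: {Hall→C2, Hall→C3, Hall→C4, Hall→C5, Hall→Exit, Hall→StairA}.

6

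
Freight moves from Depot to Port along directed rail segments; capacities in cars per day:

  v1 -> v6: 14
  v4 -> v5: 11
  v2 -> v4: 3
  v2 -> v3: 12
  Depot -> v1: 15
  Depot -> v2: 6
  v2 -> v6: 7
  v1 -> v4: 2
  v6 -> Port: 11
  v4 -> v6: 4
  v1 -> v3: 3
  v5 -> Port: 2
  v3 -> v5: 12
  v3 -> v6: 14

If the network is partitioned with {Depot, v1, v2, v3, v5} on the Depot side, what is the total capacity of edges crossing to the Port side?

42

Edges leaving {Depot, v1, v2, v3, v5}: v1→v4 (2), v1→v6 (14), v2→v4 (3), v2→v6 (7), v3→v6 (14), v5→Port (2).
Cut capacity = 2 + 14 + 3 + 7 + 14 + 2 = 42.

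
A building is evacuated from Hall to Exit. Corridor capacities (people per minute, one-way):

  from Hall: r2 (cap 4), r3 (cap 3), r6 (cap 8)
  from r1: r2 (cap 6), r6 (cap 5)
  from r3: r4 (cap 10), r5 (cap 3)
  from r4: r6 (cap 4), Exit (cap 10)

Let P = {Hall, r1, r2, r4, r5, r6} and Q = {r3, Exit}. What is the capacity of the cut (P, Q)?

13

Edges leaving {Hall, r1, r2, r4, r5, r6}: Hall→r3 (3), r4→Exit (10).
Cut capacity = 3 + 10 = 13.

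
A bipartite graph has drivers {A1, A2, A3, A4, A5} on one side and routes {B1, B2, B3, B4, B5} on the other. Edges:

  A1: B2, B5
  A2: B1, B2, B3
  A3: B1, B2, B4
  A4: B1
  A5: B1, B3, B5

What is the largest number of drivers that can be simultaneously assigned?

5

Unit-capacity flow: source→left, listed edges, right→sink; max matching = max flow.
Augmenting path A1→B2 (+1); matched 1.
Augmenting path A2→B1 (+1); matched 2.
Augmenting path A3→B4 (+1); matched 3.
Augmenting path A5→B3 (+1); matched 4.
Augmenting path A4→B1→A2→B2→A1→B5 (+1); matched 5.
No augmenting path remains; maximum matching = 5.
König certificate: {A1, A2, A3, A4, A5} is a vertex cover of size 5 (every listed pair touches it), so no matching can be larger.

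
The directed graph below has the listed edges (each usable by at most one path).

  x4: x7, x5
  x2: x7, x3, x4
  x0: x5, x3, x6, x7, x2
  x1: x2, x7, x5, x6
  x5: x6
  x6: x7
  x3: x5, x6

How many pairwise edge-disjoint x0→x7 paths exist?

3

Assign every edge capacity 1; by Menger, the answer equals the max flow.
Path x0→x7 (+1); total 1.
Path x0→x2→x7 (+1); total 2.
Path x0→x6→x7 (+1); total 3.
No residual x0→x7 path; max flow = 3.
Certifying cut of size 3: {x0→x2, x0→x7, x6→x7}.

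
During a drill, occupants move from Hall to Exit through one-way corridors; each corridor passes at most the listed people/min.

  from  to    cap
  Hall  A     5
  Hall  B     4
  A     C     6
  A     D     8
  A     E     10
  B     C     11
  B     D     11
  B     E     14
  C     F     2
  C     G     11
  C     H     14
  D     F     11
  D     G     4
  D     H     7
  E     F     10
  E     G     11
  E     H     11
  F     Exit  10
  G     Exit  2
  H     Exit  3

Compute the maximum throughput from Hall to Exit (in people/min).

Augment Hall→A→C→F→Exit: bottleneck 2, flow now 2.
Augment Hall→A→C→G→Exit: bottleneck 2, flow now 4.
Augment Hall→A→C→H→Exit: bottleneck 1, flow now 5.
Augment Hall→B→C→H→Exit: bottleneck 2, flow now 7.
Augment Hall→B→D→F→Exit: bottleneck 2, flow now 9.
No augmenting path remains; maximum flow = 9.
In the residual graph, reachable from Hall: {Hall}.
Min-cut edges: Hall→A (5), Hall→B (4); capacity 5 + 4 = 9.
This cut is saturated, so no flow can exceed 9.

9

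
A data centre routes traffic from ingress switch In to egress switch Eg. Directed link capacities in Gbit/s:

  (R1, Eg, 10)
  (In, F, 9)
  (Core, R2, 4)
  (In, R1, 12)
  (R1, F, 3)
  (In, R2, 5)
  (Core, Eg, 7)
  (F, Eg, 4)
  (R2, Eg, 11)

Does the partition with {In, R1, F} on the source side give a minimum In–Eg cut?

Yes — it is a minimum cut (capacity 19).

Given cut capacity: 5 + 10 + 4 = 19.
Augment In→R2→Eg: bottleneck 5, flow now 5.
Augment In→R1→Eg: bottleneck 10, flow now 15.
Augment In→F→Eg: bottleneck 4, flow now 19.
No augmenting path remains; maximum flow = 19.
Cut capacity 19 equals the max flow, so it is a minimum cut.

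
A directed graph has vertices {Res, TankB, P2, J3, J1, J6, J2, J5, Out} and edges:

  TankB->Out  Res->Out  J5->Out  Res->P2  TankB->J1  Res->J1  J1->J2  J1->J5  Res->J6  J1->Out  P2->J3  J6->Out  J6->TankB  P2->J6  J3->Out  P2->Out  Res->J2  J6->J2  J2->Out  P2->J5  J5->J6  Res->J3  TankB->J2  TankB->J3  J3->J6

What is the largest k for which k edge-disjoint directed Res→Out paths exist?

Assign every edge capacity 1; by Menger, the answer equals the max flow.
Path Res→Out (+1); total 1.
Path Res→P2→Out (+1); total 2.
Path Res→J3→Out (+1); total 3.
Path Res→J1→Out (+1); total 4.
Path Res→J6→Out (+1); total 5.
Path Res→J2→Out (+1); total 6.
No residual Res→Out path; max flow = 6.
Certifying cut of size 6: {Res→J1, Res→J2, Res→J3, Res→J6, Res→Out, Res→P2}.

6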